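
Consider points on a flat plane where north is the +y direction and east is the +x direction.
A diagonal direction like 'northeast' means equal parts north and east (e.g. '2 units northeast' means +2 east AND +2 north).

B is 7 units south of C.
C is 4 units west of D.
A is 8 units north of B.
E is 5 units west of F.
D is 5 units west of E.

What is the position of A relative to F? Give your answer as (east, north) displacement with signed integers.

Place F at the origin (east=0, north=0).
  E is 5 units west of F: delta (east=-5, north=+0); E at (east=-5, north=0).
  D is 5 units west of E: delta (east=-5, north=+0); D at (east=-10, north=0).
  C is 4 units west of D: delta (east=-4, north=+0); C at (east=-14, north=0).
  B is 7 units south of C: delta (east=+0, north=-7); B at (east=-14, north=-7).
  A is 8 units north of B: delta (east=+0, north=+8); A at (east=-14, north=1).
Therefore A relative to F: (east=-14, north=1).

Answer: A is at (east=-14, north=1) relative to F.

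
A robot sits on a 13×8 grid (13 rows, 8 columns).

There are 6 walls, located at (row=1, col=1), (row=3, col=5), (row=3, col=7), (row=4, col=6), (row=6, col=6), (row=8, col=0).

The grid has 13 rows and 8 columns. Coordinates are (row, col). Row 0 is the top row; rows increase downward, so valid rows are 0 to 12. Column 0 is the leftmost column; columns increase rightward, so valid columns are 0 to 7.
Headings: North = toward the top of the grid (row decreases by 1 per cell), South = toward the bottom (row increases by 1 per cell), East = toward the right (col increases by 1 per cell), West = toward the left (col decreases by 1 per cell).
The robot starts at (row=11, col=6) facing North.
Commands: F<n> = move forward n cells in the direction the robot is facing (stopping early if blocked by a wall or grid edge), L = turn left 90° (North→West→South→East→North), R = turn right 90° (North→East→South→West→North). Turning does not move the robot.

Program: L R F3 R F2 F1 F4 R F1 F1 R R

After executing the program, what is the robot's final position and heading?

Answer: Final position: (row=10, col=7), facing North

Derivation:
Start: (row=11, col=6), facing North
  L: turn left, now facing West
  R: turn right, now facing North
  F3: move forward 3, now at (row=8, col=6)
  R: turn right, now facing East
  F2: move forward 1/2 (blocked), now at (row=8, col=7)
  F1: move forward 0/1 (blocked), now at (row=8, col=7)
  F4: move forward 0/4 (blocked), now at (row=8, col=7)
  R: turn right, now facing South
  F1: move forward 1, now at (row=9, col=7)
  F1: move forward 1, now at (row=10, col=7)
  R: turn right, now facing West
  R: turn right, now facing North
Final: (row=10, col=7), facing North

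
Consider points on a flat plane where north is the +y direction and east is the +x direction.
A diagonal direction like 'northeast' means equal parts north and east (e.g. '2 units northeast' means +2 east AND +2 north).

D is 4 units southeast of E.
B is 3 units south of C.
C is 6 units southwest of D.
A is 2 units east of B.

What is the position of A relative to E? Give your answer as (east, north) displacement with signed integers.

Place E at the origin (east=0, north=0).
  D is 4 units southeast of E: delta (east=+4, north=-4); D at (east=4, north=-4).
  C is 6 units southwest of D: delta (east=-6, north=-6); C at (east=-2, north=-10).
  B is 3 units south of C: delta (east=+0, north=-3); B at (east=-2, north=-13).
  A is 2 units east of B: delta (east=+2, north=+0); A at (east=0, north=-13).
Therefore A relative to E: (east=0, north=-13).

Answer: A is at (east=0, north=-13) relative to E.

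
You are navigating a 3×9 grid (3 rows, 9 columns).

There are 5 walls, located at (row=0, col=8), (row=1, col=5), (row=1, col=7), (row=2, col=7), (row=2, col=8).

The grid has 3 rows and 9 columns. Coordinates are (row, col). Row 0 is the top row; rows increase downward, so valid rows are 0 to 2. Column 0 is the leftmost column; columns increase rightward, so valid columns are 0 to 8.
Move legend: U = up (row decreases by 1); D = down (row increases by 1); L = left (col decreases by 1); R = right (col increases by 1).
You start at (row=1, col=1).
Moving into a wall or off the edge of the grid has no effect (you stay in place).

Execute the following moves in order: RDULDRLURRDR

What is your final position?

Answer: Final position: (row=2, col=4)

Derivation:
Start: (row=1, col=1)
  R (right): (row=1, col=1) -> (row=1, col=2)
  D (down): (row=1, col=2) -> (row=2, col=2)
  U (up): (row=2, col=2) -> (row=1, col=2)
  L (left): (row=1, col=2) -> (row=1, col=1)
  D (down): (row=1, col=1) -> (row=2, col=1)
  R (right): (row=2, col=1) -> (row=2, col=2)
  L (left): (row=2, col=2) -> (row=2, col=1)
  U (up): (row=2, col=1) -> (row=1, col=1)
  R (right): (row=1, col=1) -> (row=1, col=2)
  R (right): (row=1, col=2) -> (row=1, col=3)
  D (down): (row=1, col=3) -> (row=2, col=3)
  R (right): (row=2, col=3) -> (row=2, col=4)
Final: (row=2, col=4)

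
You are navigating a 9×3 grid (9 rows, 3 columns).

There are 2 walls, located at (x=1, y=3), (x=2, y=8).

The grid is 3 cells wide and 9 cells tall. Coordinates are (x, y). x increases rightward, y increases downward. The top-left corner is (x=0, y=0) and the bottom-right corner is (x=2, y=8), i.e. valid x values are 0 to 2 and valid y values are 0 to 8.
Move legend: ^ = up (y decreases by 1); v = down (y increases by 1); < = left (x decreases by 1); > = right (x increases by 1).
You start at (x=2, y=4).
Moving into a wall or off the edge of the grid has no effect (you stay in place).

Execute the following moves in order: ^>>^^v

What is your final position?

Start: (x=2, y=4)
  ^ (up): (x=2, y=4) -> (x=2, y=3)
  > (right): blocked, stay at (x=2, y=3)
  > (right): blocked, stay at (x=2, y=3)
  ^ (up): (x=2, y=3) -> (x=2, y=2)
  ^ (up): (x=2, y=2) -> (x=2, y=1)
  v (down): (x=2, y=1) -> (x=2, y=2)
Final: (x=2, y=2)

Answer: Final position: (x=2, y=2)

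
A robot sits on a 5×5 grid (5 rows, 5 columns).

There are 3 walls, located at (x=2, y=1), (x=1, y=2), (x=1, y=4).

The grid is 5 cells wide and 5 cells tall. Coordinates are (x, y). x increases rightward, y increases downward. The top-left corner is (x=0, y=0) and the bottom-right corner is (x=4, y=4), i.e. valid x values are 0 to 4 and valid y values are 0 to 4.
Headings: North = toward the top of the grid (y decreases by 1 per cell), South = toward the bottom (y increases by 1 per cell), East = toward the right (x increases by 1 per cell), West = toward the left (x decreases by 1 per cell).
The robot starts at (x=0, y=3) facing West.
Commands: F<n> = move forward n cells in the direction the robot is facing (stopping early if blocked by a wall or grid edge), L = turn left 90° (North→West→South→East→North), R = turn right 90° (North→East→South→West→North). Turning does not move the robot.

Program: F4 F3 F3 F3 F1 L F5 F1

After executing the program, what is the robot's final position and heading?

Start: (x=0, y=3), facing West
  F4: move forward 0/4 (blocked), now at (x=0, y=3)
  [×3]F3: move forward 0/3 (blocked), now at (x=0, y=3)
  F1: move forward 0/1 (blocked), now at (x=0, y=3)
  L: turn left, now facing South
  F5: move forward 1/5 (blocked), now at (x=0, y=4)
  F1: move forward 0/1 (blocked), now at (x=0, y=4)
Final: (x=0, y=4), facing South

Answer: Final position: (x=0, y=4), facing South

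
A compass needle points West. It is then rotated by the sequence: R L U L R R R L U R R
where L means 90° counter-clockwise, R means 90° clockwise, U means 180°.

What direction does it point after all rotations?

Start: West
  R (right (90° clockwise)) -> North
  L (left (90° counter-clockwise)) -> West
  U (U-turn (180°)) -> East
  L (left (90° counter-clockwise)) -> North
  R (right (90° clockwise)) -> East
  R (right (90° clockwise)) -> South
  R (right (90° clockwise)) -> West
  L (left (90° counter-clockwise)) -> South
  U (U-turn (180°)) -> North
  R (right (90° clockwise)) -> East
  R (right (90° clockwise)) -> South
Final: South

Answer: Final heading: South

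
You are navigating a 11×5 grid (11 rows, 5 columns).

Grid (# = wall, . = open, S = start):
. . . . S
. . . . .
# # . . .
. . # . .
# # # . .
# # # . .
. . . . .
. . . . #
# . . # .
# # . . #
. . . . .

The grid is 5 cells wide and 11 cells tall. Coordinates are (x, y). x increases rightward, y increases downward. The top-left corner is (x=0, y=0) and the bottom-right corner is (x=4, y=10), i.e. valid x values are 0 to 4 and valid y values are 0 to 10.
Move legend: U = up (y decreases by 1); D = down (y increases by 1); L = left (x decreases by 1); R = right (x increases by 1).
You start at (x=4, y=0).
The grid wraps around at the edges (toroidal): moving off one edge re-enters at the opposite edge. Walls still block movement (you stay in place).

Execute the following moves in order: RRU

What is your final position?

Answer: Final position: (x=1, y=10)

Derivation:
Start: (x=4, y=0)
  R (right): (x=4, y=0) -> (x=0, y=0)
  R (right): (x=0, y=0) -> (x=1, y=0)
  U (up): (x=1, y=0) -> (x=1, y=10)
Final: (x=1, y=10)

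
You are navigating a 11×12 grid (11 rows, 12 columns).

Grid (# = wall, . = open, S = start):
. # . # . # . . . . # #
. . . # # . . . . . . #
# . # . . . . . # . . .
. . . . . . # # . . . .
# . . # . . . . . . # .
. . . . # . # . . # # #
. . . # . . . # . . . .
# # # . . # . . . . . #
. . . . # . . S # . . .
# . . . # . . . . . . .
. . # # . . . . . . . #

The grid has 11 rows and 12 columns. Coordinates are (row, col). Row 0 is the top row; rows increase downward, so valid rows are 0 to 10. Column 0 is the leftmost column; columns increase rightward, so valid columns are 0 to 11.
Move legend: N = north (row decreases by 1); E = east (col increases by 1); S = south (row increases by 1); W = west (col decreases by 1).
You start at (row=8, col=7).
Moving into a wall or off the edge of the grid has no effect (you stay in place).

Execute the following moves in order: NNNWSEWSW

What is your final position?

Start: (row=8, col=7)
  N (north): (row=8, col=7) -> (row=7, col=7)
  N (north): blocked, stay at (row=7, col=7)
  N (north): blocked, stay at (row=7, col=7)
  W (west): (row=7, col=7) -> (row=7, col=6)
  S (south): (row=7, col=6) -> (row=8, col=6)
  E (east): (row=8, col=6) -> (row=8, col=7)
  W (west): (row=8, col=7) -> (row=8, col=6)
  S (south): (row=8, col=6) -> (row=9, col=6)
  W (west): (row=9, col=6) -> (row=9, col=5)
Final: (row=9, col=5)

Answer: Final position: (row=9, col=5)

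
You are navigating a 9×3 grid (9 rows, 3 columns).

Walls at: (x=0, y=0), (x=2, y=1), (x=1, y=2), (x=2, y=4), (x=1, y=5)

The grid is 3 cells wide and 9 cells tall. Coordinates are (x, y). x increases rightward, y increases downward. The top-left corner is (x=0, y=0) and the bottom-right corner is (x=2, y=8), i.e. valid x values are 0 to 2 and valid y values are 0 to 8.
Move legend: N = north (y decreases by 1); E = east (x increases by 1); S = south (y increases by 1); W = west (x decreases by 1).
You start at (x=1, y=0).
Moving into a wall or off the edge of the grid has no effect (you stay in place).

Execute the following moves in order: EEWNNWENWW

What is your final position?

Answer: Final position: (x=1, y=0)

Derivation:
Start: (x=1, y=0)
  E (east): (x=1, y=0) -> (x=2, y=0)
  E (east): blocked, stay at (x=2, y=0)
  W (west): (x=2, y=0) -> (x=1, y=0)
  N (north): blocked, stay at (x=1, y=0)
  N (north): blocked, stay at (x=1, y=0)
  W (west): blocked, stay at (x=1, y=0)
  E (east): (x=1, y=0) -> (x=2, y=0)
  N (north): blocked, stay at (x=2, y=0)
  W (west): (x=2, y=0) -> (x=1, y=0)
  W (west): blocked, stay at (x=1, y=0)
Final: (x=1, y=0)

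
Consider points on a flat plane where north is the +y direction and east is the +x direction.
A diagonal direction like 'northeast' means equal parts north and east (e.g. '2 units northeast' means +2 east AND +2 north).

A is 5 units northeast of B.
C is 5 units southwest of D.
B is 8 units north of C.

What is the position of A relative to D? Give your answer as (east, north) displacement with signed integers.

Place D at the origin (east=0, north=0).
  C is 5 units southwest of D: delta (east=-5, north=-5); C at (east=-5, north=-5).
  B is 8 units north of C: delta (east=+0, north=+8); B at (east=-5, north=3).
  A is 5 units northeast of B: delta (east=+5, north=+5); A at (east=0, north=8).
Therefore A relative to D: (east=0, north=8).

Answer: A is at (east=0, north=8) relative to D.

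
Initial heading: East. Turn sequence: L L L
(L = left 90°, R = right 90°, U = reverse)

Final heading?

Start: East
  L (left (90° counter-clockwise)) -> North
  L (left (90° counter-clockwise)) -> West
  L (left (90° counter-clockwise)) -> South
Final: South

Answer: Final heading: South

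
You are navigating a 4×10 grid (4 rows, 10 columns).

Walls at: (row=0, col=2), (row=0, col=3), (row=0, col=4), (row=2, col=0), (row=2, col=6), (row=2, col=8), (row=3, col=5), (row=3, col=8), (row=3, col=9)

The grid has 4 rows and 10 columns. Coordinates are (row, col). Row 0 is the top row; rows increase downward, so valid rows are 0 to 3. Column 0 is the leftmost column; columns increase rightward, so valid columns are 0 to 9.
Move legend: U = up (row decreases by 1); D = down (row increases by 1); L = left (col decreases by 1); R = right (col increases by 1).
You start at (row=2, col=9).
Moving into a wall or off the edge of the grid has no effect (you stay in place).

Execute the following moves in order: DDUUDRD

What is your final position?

Start: (row=2, col=9)
  D (down): blocked, stay at (row=2, col=9)
  D (down): blocked, stay at (row=2, col=9)
  U (up): (row=2, col=9) -> (row=1, col=9)
  U (up): (row=1, col=9) -> (row=0, col=9)
  D (down): (row=0, col=9) -> (row=1, col=9)
  R (right): blocked, stay at (row=1, col=9)
  D (down): (row=1, col=9) -> (row=2, col=9)
Final: (row=2, col=9)

Answer: Final position: (row=2, col=9)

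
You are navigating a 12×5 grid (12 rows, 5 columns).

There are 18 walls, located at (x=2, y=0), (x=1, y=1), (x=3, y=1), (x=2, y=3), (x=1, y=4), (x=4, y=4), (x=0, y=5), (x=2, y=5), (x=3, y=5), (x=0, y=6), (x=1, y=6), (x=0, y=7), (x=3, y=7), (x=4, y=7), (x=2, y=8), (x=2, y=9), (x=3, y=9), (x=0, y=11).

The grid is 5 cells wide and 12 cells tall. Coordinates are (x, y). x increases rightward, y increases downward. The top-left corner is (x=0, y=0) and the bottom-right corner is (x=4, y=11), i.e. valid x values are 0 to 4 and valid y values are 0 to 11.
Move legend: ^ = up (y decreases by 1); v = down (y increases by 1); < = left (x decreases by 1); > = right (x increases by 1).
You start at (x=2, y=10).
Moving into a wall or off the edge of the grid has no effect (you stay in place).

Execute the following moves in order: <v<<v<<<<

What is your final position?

Start: (x=2, y=10)
  < (left): (x=2, y=10) -> (x=1, y=10)
  v (down): (x=1, y=10) -> (x=1, y=11)
  < (left): blocked, stay at (x=1, y=11)
  < (left): blocked, stay at (x=1, y=11)
  v (down): blocked, stay at (x=1, y=11)
  [×4]< (left): blocked, stay at (x=1, y=11)
Final: (x=1, y=11)

Answer: Final position: (x=1, y=11)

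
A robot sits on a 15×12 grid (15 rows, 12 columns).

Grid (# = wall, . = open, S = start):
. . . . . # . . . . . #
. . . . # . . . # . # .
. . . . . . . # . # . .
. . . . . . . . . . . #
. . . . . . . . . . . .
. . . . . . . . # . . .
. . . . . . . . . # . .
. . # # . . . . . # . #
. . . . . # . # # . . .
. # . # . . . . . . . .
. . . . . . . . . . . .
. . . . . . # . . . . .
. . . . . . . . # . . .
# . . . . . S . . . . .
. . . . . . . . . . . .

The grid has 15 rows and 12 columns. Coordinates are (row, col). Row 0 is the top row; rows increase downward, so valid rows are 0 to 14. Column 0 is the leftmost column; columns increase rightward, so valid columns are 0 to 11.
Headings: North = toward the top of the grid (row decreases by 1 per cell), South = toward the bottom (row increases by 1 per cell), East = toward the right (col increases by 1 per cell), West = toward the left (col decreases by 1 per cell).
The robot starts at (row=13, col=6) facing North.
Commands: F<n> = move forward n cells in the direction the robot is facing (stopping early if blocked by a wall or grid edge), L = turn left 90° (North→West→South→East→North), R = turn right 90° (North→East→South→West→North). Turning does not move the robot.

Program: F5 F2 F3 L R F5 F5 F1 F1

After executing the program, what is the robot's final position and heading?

Start: (row=13, col=6), facing North
  F5: move forward 1/5 (blocked), now at (row=12, col=6)
  F2: move forward 0/2 (blocked), now at (row=12, col=6)
  F3: move forward 0/3 (blocked), now at (row=12, col=6)
  L: turn left, now facing West
  R: turn right, now facing North
  F5: move forward 0/5 (blocked), now at (row=12, col=6)
  F5: move forward 0/5 (blocked), now at (row=12, col=6)
  F1: move forward 0/1 (blocked), now at (row=12, col=6)
  F1: move forward 0/1 (blocked), now at (row=12, col=6)
Final: (row=12, col=6), facing North

Answer: Final position: (row=12, col=6), facing North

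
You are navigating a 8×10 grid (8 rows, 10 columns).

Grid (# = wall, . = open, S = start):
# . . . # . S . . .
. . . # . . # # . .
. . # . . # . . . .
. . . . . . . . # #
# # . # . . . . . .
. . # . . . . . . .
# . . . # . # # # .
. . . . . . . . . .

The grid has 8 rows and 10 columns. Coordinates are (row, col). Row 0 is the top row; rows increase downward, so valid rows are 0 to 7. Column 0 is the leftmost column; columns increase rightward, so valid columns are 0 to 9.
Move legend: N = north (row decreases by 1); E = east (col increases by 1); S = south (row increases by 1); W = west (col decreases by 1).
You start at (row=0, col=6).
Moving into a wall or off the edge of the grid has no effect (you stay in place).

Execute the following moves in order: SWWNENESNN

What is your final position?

Answer: Final position: (row=0, col=7)

Derivation:
Start: (row=0, col=6)
  S (south): blocked, stay at (row=0, col=6)
  W (west): (row=0, col=6) -> (row=0, col=5)
  W (west): blocked, stay at (row=0, col=5)
  N (north): blocked, stay at (row=0, col=5)
  E (east): (row=0, col=5) -> (row=0, col=6)
  N (north): blocked, stay at (row=0, col=6)
  E (east): (row=0, col=6) -> (row=0, col=7)
  S (south): blocked, stay at (row=0, col=7)
  N (north): blocked, stay at (row=0, col=7)
  N (north): blocked, stay at (row=0, col=7)
Final: (row=0, col=7)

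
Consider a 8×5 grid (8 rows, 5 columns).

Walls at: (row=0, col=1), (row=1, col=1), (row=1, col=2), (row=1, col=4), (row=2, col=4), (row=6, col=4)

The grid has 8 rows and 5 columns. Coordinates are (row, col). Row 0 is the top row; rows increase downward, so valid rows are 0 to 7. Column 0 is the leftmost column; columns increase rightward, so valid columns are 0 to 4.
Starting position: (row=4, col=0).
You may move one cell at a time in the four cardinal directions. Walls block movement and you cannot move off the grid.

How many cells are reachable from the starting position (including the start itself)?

BFS flood-fill from (row=4, col=0):
  Distance 0: (row=4, col=0)
  Distance 1: (row=3, col=0), (row=4, col=1), (row=5, col=0)
  Distance 2: (row=2, col=0), (row=3, col=1), (row=4, col=2), (row=5, col=1), (row=6, col=0)
  Distance 3: (row=1, col=0), (row=2, col=1), (row=3, col=2), (row=4, col=3), (row=5, col=2), (row=6, col=1), (row=7, col=0)
  Distance 4: (row=0, col=0), (row=2, col=2), (row=3, col=3), (row=4, col=4), (row=5, col=3), (row=6, col=2), (row=7, col=1)
  Distance 5: (row=2, col=3), (row=3, col=4), (row=5, col=4), (row=6, col=3), (row=7, col=2)
  Distance 6: (row=1, col=3), (row=7, col=3)
  Distance 7: (row=0, col=3), (row=7, col=4)
  Distance 8: (row=0, col=2), (row=0, col=4)
Total reachable: 34 (grid has 34 open cells total)

Answer: Reachable cells: 34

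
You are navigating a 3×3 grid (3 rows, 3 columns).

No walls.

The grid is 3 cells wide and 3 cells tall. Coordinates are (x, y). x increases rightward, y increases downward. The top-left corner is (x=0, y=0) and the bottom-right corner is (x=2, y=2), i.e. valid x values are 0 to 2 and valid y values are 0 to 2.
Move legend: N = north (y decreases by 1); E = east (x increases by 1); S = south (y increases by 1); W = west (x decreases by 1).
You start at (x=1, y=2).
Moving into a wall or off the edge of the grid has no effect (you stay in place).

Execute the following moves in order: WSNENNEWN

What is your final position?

Answer: Final position: (x=1, y=0)

Derivation:
Start: (x=1, y=2)
  W (west): (x=1, y=2) -> (x=0, y=2)
  S (south): blocked, stay at (x=0, y=2)
  N (north): (x=0, y=2) -> (x=0, y=1)
  E (east): (x=0, y=1) -> (x=1, y=1)
  N (north): (x=1, y=1) -> (x=1, y=0)
  N (north): blocked, stay at (x=1, y=0)
  E (east): (x=1, y=0) -> (x=2, y=0)
  W (west): (x=2, y=0) -> (x=1, y=0)
  N (north): blocked, stay at (x=1, y=0)
Final: (x=1, y=0)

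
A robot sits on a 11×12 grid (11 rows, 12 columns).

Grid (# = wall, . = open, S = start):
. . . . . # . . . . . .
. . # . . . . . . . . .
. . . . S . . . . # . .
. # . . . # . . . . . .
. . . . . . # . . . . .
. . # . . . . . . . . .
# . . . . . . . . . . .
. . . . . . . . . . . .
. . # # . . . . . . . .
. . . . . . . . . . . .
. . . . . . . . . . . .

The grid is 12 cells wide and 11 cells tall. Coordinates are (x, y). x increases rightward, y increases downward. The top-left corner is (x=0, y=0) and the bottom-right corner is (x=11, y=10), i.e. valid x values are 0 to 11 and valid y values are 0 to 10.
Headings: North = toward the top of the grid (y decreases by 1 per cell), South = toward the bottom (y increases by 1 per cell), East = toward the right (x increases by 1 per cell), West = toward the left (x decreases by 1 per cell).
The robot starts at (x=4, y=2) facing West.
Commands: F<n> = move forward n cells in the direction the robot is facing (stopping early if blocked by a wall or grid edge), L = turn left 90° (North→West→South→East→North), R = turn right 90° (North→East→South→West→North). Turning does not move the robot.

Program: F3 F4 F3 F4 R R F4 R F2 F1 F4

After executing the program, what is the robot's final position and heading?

Answer: Final position: (x=4, y=9), facing South

Derivation:
Start: (x=4, y=2), facing West
  F3: move forward 3, now at (x=1, y=2)
  F4: move forward 1/4 (blocked), now at (x=0, y=2)
  F3: move forward 0/3 (blocked), now at (x=0, y=2)
  F4: move forward 0/4 (blocked), now at (x=0, y=2)
  R: turn right, now facing North
  R: turn right, now facing East
  F4: move forward 4, now at (x=4, y=2)
  R: turn right, now facing South
  F2: move forward 2, now at (x=4, y=4)
  F1: move forward 1, now at (x=4, y=5)
  F4: move forward 4, now at (x=4, y=9)
Final: (x=4, y=9), facing South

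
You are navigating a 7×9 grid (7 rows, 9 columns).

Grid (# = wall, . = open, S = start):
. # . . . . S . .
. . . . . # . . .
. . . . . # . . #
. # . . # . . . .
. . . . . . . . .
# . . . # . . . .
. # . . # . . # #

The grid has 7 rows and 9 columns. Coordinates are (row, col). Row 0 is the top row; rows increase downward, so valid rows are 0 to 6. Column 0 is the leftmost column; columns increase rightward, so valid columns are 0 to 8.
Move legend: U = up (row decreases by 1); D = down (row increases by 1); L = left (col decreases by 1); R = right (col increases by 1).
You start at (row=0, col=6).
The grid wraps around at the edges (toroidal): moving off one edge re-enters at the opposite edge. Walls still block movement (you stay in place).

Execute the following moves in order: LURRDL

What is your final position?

Answer: Final position: (row=0, col=5)

Derivation:
Start: (row=0, col=6)
  L (left): (row=0, col=6) -> (row=0, col=5)
  U (up): (row=0, col=5) -> (row=6, col=5)
  R (right): (row=6, col=5) -> (row=6, col=6)
  R (right): blocked, stay at (row=6, col=6)
  D (down): (row=6, col=6) -> (row=0, col=6)
  L (left): (row=0, col=6) -> (row=0, col=5)
Final: (row=0, col=5)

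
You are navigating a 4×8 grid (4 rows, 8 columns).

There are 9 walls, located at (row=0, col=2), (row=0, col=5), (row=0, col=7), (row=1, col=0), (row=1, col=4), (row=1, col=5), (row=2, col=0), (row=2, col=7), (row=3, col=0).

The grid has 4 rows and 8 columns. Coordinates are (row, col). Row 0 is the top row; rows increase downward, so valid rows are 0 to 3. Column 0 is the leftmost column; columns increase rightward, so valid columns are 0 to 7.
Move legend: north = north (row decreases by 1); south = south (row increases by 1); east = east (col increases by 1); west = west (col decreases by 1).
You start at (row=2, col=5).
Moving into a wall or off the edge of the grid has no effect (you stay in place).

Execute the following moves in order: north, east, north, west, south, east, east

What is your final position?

Answer: Final position: (row=2, col=6)

Derivation:
Start: (row=2, col=5)
  north (north): blocked, stay at (row=2, col=5)
  east (east): (row=2, col=5) -> (row=2, col=6)
  north (north): (row=2, col=6) -> (row=1, col=6)
  west (west): blocked, stay at (row=1, col=6)
  south (south): (row=1, col=6) -> (row=2, col=6)
  east (east): blocked, stay at (row=2, col=6)
  east (east): blocked, stay at (row=2, col=6)
Final: (row=2, col=6)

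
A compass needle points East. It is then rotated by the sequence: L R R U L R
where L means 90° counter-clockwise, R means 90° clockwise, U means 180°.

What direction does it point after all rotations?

Start: East
  L (left (90° counter-clockwise)) -> North
  R (right (90° clockwise)) -> East
  R (right (90° clockwise)) -> South
  U (U-turn (180°)) -> North
  L (left (90° counter-clockwise)) -> West
  R (right (90° clockwise)) -> North
Final: North

Answer: Final heading: North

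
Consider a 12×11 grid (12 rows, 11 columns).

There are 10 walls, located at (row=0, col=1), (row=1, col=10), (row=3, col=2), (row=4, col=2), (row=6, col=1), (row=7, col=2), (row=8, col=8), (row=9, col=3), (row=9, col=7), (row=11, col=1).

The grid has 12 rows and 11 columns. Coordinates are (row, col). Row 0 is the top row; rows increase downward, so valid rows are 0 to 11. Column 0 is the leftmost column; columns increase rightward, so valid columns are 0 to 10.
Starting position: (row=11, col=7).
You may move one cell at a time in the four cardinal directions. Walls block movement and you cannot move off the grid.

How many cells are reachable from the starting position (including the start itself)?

Answer: Reachable cells: 122

Derivation:
BFS flood-fill from (row=11, col=7):
  Distance 0: (row=11, col=7)
  Distance 1: (row=10, col=7), (row=11, col=6), (row=11, col=8)
  Distance 2: (row=10, col=6), (row=10, col=8), (row=11, col=5), (row=11, col=9)
  Distance 3: (row=9, col=6), (row=9, col=8), (row=10, col=5), (row=10, col=9), (row=11, col=4), (row=11, col=10)
  Distance 4: (row=8, col=6), (row=9, col=5), (row=9, col=9), (row=10, col=4), (row=10, col=10), (row=11, col=3)
  Distance 5: (row=7, col=6), (row=8, col=5), (row=8, col=7), (row=8, col=9), (row=9, col=4), (row=9, col=10), (row=10, col=3), (row=11, col=2)
  Distance 6: (row=6, col=6), (row=7, col=5), (row=7, col=7), (row=7, col=9), (row=8, col=4), (row=8, col=10), (row=10, col=2)
  Distance 7: (row=5, col=6), (row=6, col=5), (row=6, col=7), (row=6, col=9), (row=7, col=4), (row=7, col=8), (row=7, col=10), (row=8, col=3), (row=9, col=2), (row=10, col=1)
  Distance 8: (row=4, col=6), (row=5, col=5), (row=5, col=7), (row=5, col=9), (row=6, col=4), (row=6, col=8), (row=6, col=10), (row=7, col=3), (row=8, col=2), (row=9, col=1), (row=10, col=0)
  Distance 9: (row=3, col=6), (row=4, col=5), (row=4, col=7), (row=4, col=9), (row=5, col=4), (row=5, col=8), (row=5, col=10), (row=6, col=3), (row=8, col=1), (row=9, col=0), (row=11, col=0)
  Distance 10: (row=2, col=6), (row=3, col=5), (row=3, col=7), (row=3, col=9), (row=4, col=4), (row=4, col=8), (row=4, col=10), (row=5, col=3), (row=6, col=2), (row=7, col=1), (row=8, col=0)
  Distance 11: (row=1, col=6), (row=2, col=5), (row=2, col=7), (row=2, col=9), (row=3, col=4), (row=3, col=8), (row=3, col=10), (row=4, col=3), (row=5, col=2), (row=7, col=0)
  Distance 12: (row=0, col=6), (row=1, col=5), (row=1, col=7), (row=1, col=9), (row=2, col=4), (row=2, col=8), (row=2, col=10), (row=3, col=3), (row=5, col=1), (row=6, col=0)
  Distance 13: (row=0, col=5), (row=0, col=7), (row=0, col=9), (row=1, col=4), (row=1, col=8), (row=2, col=3), (row=4, col=1), (row=5, col=0)
  Distance 14: (row=0, col=4), (row=0, col=8), (row=0, col=10), (row=1, col=3), (row=2, col=2), (row=3, col=1), (row=4, col=0)
  Distance 15: (row=0, col=3), (row=1, col=2), (row=2, col=1), (row=3, col=0)
  Distance 16: (row=0, col=2), (row=1, col=1), (row=2, col=0)
  Distance 17: (row=1, col=0)
  Distance 18: (row=0, col=0)
Total reachable: 122 (grid has 122 open cells total)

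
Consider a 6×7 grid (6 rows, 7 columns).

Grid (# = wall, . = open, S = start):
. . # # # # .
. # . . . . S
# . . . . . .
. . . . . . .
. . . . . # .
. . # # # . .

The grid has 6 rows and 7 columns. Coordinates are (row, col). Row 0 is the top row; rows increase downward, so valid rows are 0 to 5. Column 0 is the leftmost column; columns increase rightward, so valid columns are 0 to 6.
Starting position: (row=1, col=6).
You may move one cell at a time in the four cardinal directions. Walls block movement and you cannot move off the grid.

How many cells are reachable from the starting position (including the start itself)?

Answer: Reachable cells: 29

Derivation:
BFS flood-fill from (row=1, col=6):
  Distance 0: (row=1, col=6)
  Distance 1: (row=0, col=6), (row=1, col=5), (row=2, col=6)
  Distance 2: (row=1, col=4), (row=2, col=5), (row=3, col=6)
  Distance 3: (row=1, col=3), (row=2, col=4), (row=3, col=5), (row=4, col=6)
  Distance 4: (row=1, col=2), (row=2, col=3), (row=3, col=4), (row=5, col=6)
  Distance 5: (row=2, col=2), (row=3, col=3), (row=4, col=4), (row=5, col=5)
  Distance 6: (row=2, col=1), (row=3, col=2), (row=4, col=3)
  Distance 7: (row=3, col=1), (row=4, col=2)
  Distance 8: (row=3, col=0), (row=4, col=1)
  Distance 9: (row=4, col=0), (row=5, col=1)
  Distance 10: (row=5, col=0)
Total reachable: 29 (grid has 32 open cells total)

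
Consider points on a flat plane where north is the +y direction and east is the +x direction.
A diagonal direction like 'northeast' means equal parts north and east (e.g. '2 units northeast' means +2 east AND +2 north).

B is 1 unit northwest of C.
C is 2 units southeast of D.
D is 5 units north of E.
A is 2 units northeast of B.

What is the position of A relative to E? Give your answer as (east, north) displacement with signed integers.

Answer: A is at (east=3, north=6) relative to E.

Derivation:
Place E at the origin (east=0, north=0).
  D is 5 units north of E: delta (east=+0, north=+5); D at (east=0, north=5).
  C is 2 units southeast of D: delta (east=+2, north=-2); C at (east=2, north=3).
  B is 1 unit northwest of C: delta (east=-1, north=+1); B at (east=1, north=4).
  A is 2 units northeast of B: delta (east=+2, north=+2); A at (east=3, north=6).
Therefore A relative to E: (east=3, north=6).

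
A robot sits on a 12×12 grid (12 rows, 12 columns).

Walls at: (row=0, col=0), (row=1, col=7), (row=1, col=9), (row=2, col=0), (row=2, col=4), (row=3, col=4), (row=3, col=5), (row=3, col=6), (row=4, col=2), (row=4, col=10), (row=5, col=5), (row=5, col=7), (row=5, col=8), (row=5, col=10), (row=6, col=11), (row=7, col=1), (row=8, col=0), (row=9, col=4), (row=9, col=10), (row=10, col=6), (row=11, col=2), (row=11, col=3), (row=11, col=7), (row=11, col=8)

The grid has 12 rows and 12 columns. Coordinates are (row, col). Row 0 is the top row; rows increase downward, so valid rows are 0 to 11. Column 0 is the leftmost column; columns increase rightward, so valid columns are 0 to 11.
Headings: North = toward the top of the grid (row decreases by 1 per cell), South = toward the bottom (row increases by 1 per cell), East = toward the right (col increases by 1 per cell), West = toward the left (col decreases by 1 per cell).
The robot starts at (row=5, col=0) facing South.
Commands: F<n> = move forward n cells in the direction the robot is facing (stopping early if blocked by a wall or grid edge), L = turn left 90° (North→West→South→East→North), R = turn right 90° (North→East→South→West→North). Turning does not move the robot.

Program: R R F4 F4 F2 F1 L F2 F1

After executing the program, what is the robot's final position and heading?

Answer: Final position: (row=3, col=0), facing West

Derivation:
Start: (row=5, col=0), facing South
  R: turn right, now facing West
  R: turn right, now facing North
  F4: move forward 2/4 (blocked), now at (row=3, col=0)
  F4: move forward 0/4 (blocked), now at (row=3, col=0)
  F2: move forward 0/2 (blocked), now at (row=3, col=0)
  F1: move forward 0/1 (blocked), now at (row=3, col=0)
  L: turn left, now facing West
  F2: move forward 0/2 (blocked), now at (row=3, col=0)
  F1: move forward 0/1 (blocked), now at (row=3, col=0)
Final: (row=3, col=0), facing West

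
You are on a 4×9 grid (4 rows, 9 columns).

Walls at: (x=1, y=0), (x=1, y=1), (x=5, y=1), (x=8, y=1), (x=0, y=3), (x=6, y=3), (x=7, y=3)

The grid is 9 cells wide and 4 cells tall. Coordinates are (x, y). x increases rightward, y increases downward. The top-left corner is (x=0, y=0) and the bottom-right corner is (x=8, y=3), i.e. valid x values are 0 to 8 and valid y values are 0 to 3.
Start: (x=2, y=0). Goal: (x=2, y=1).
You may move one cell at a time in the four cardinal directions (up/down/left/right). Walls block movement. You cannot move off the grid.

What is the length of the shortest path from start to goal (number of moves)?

BFS from (x=2, y=0) until reaching (x=2, y=1):
  Distance 0: (x=2, y=0)
  Distance 1: (x=3, y=0), (x=2, y=1)  <- goal reached here
One shortest path (1 moves): (x=2, y=0) -> (x=2, y=1)

Answer: Shortest path length: 1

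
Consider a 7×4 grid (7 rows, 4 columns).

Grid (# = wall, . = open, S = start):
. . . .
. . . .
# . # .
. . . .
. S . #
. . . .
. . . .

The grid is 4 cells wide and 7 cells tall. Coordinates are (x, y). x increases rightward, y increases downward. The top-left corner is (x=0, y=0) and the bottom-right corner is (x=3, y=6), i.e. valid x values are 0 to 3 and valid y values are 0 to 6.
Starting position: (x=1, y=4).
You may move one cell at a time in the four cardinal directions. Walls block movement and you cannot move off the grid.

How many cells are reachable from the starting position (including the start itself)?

Answer: Reachable cells: 25

Derivation:
BFS flood-fill from (x=1, y=4):
  Distance 0: (x=1, y=4)
  Distance 1: (x=1, y=3), (x=0, y=4), (x=2, y=4), (x=1, y=5)
  Distance 2: (x=1, y=2), (x=0, y=3), (x=2, y=3), (x=0, y=5), (x=2, y=5), (x=1, y=6)
  Distance 3: (x=1, y=1), (x=3, y=3), (x=3, y=5), (x=0, y=6), (x=2, y=6)
  Distance 4: (x=1, y=0), (x=0, y=1), (x=2, y=1), (x=3, y=2), (x=3, y=6)
  Distance 5: (x=0, y=0), (x=2, y=0), (x=3, y=1)
  Distance 6: (x=3, y=0)
Total reachable: 25 (grid has 25 open cells total)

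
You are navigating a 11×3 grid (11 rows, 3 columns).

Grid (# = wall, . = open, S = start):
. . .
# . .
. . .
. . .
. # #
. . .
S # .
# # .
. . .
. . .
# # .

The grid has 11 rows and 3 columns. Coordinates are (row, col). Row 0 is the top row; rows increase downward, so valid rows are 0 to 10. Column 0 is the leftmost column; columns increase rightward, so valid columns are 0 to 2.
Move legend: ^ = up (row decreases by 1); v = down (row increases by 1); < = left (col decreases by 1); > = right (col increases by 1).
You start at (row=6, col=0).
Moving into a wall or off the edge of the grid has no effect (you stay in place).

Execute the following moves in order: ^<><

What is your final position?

Answer: Final position: (row=5, col=0)

Derivation:
Start: (row=6, col=0)
  ^ (up): (row=6, col=0) -> (row=5, col=0)
  < (left): blocked, stay at (row=5, col=0)
  > (right): (row=5, col=0) -> (row=5, col=1)
  < (left): (row=5, col=1) -> (row=5, col=0)
Final: (row=5, col=0)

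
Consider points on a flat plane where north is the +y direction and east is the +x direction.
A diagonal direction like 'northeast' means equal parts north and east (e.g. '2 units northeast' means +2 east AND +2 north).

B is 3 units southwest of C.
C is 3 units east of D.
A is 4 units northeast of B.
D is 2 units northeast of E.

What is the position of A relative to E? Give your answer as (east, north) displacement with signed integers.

Place E at the origin (east=0, north=0).
  D is 2 units northeast of E: delta (east=+2, north=+2); D at (east=2, north=2).
  C is 3 units east of D: delta (east=+3, north=+0); C at (east=5, north=2).
  B is 3 units southwest of C: delta (east=-3, north=-3); B at (east=2, north=-1).
  A is 4 units northeast of B: delta (east=+4, north=+4); A at (east=6, north=3).
Therefore A relative to E: (east=6, north=3).

Answer: A is at (east=6, north=3) relative to E.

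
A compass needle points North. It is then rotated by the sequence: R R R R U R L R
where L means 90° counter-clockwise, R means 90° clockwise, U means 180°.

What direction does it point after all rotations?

Start: North
  R (right (90° clockwise)) -> East
  R (right (90° clockwise)) -> South
  R (right (90° clockwise)) -> West
  R (right (90° clockwise)) -> North
  U (U-turn (180°)) -> South
  R (right (90° clockwise)) -> West
  L (left (90° counter-clockwise)) -> South
  R (right (90° clockwise)) -> West
Final: West

Answer: Final heading: West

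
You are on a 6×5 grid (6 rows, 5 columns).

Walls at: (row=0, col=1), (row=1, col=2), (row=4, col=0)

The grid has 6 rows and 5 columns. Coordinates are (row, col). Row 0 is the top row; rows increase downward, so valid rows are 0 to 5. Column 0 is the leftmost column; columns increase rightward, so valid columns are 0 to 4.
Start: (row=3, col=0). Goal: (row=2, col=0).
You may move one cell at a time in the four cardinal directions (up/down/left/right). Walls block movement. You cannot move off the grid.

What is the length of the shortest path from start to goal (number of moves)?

Answer: Shortest path length: 1

Derivation:
BFS from (row=3, col=0) until reaching (row=2, col=0):
  Distance 0: (row=3, col=0)
  Distance 1: (row=2, col=0), (row=3, col=1)  <- goal reached here
One shortest path (1 moves): (row=3, col=0) -> (row=2, col=0)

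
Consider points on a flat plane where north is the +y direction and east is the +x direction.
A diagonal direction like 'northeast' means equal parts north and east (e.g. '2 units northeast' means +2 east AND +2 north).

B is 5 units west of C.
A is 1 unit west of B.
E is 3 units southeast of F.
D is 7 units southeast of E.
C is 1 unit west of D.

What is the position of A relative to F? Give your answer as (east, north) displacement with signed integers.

Place F at the origin (east=0, north=0).
  E is 3 units southeast of F: delta (east=+3, north=-3); E at (east=3, north=-3).
  D is 7 units southeast of E: delta (east=+7, north=-7); D at (east=10, north=-10).
  C is 1 unit west of D: delta (east=-1, north=+0); C at (east=9, north=-10).
  B is 5 units west of C: delta (east=-5, north=+0); B at (east=4, north=-10).
  A is 1 unit west of B: delta (east=-1, north=+0); A at (east=3, north=-10).
Therefore A relative to F: (east=3, north=-10).

Answer: A is at (east=3, north=-10) relative to F.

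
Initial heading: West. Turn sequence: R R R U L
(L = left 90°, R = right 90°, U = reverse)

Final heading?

Answer: Final heading: West

Derivation:
Start: West
  R (right (90° clockwise)) -> North
  R (right (90° clockwise)) -> East
  R (right (90° clockwise)) -> South
  U (U-turn (180°)) -> North
  L (left (90° counter-clockwise)) -> West
Final: West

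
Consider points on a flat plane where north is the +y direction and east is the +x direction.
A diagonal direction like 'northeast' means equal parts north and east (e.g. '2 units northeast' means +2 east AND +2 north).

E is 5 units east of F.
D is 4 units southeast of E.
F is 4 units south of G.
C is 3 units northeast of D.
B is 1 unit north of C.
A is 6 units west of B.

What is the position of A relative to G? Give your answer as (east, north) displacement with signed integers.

Place G at the origin (east=0, north=0).
  F is 4 units south of G: delta (east=+0, north=-4); F at (east=0, north=-4).
  E is 5 units east of F: delta (east=+5, north=+0); E at (east=5, north=-4).
  D is 4 units southeast of E: delta (east=+4, north=-4); D at (east=9, north=-8).
  C is 3 units northeast of D: delta (east=+3, north=+3); C at (east=12, north=-5).
  B is 1 unit north of C: delta (east=+0, north=+1); B at (east=12, north=-4).
  A is 6 units west of B: delta (east=-6, north=+0); A at (east=6, north=-4).
Therefore A relative to G: (east=6, north=-4).

Answer: A is at (east=6, north=-4) relative to G.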